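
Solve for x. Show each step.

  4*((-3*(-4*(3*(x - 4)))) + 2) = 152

Step 1. [4*((-3*(-4*(3*(x - 4)))) + 2) = 152] 4·(inner) — divide through by 4. So div: (-3*(-4*(3*(x - 4)))) + 2 = 38.
Step 2. [(-3*(-4*(3*(x - 4)))) + 2 = 38] +2 is outermost — subtract 2 both sides, so sub: -3*(-4*(3*(x - 4))) = 36.
Step 3. [-3*(-4*(3*(x - 4))) = 36] LHS = -3·(…); ÷-3 both sides, so div: -4*(3*(x - 4)) = -12.
Step 4. [-4*(3*(x - 4)) = -12] divide by the outer -4 ⇒ div: 3*(x - 4) = 3.
Step 5. [3*(x - 4) = 3] 3 out front; divide by 3, so div: x - 4 = 1.
Step 6. [x - 4 = 1] -4 is outermost — add 4 both sides. So sub: x = 5.

Answer: x ∈ {5}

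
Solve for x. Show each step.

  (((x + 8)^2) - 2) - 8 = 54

Step 1. [(((x + 8)^2) - 2) - 8 = 54] the outer -8 inverts by adding 8, so sub: ((x + 8)^2) - 2 = 62.
Step 2. [((x + 8)^2) - 2 = 62] peel the -2: add 2 from each side, so sub: (x + 8)^2 = 64.
Step 3. [(x + 8)^2 = 64] LHS squared, RHS 64 ≥ 0: apply √ (±), so sqrt: x + 8 = 8 or -8.
Step 4. [x + 8 = 8 or -8] peel the +8: subtract 8 from each side ⇒ sub: x = 0 or -16.

Answer: x ∈ {-16, 0}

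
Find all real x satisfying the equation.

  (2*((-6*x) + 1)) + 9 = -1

Step 1. [(2*((-6*x) + 1)) + 9 = -1] the outer +9 inverts by subtracting 9, so sub: 2*((-6*x) + 1) = -10.
Step 2. [2*((-6*x) + 1) = -10] 2 out front; divide by 2. So div: (-6*x) + 1 = -5.
Step 3. [(-6*x) + 1 = -5] peel the +1: subtract 1 from each side. So sub: -6*x = -6.
Step 4. [-6*x = -6] leading coefficient -6: divide by -6 ⇒ div: x = 1.

Answer: x ∈ {1}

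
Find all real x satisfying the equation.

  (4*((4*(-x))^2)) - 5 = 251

Step 1. [(4*((4*(-x))^2)) - 5 = 251] add 5: x sits inside (… - 5) ⇒ sub: 4*((4*(-x))^2) = 256.
Step 2. [4*((4*(-x))^2) = 256] 4 out front; divide by 4 ⇒ div: (4*(-x))^2 = 64.
Step 3. [(4*(-x))^2 = 64] 64 ≥ 0, LHS is (·)² — take ±√ ⇒ sqrt: 4*(-x) = 8 or -8.
Step 4. [4*(-x) = 8 or -8] 4 out front; divide by 4. So div: -x = 2 or -2.
Step 5. [-x = 2 or -2] LHS negated; negate both sides ⇒ neg: x = -2 or 2.

Answer: x ∈ {-2, 2}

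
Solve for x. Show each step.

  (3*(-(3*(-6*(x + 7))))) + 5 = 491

Step 1. [(3*(-(3*(-6*(x + 7))))) + 5 = 491] subtract 5: x sits inside (… + 5). So sub: 3*(-(3*(-6*(x + 7)))) = 486.
Step 2. [3*(-(3*(-6*(x + 7)))) = 486] 3·(inner) — divide through by 3. So div: -(3*(-6*(x + 7))) = 162.
Step 3. [-(3*(-6*(x + 7))) = 162] leading − — multiply by −1 ⇒ neg: 3*(-6*(x + 7)) = -162.
Step 4. [3*(-6*(x + 7)) = -162] 3 out front; divide by 3, so div: -6*(x + 7) = -54.
Step 5. [-6*(x + 7) = -54] LHS = -6·(…); ÷-6 both sides, so div: x + 7 = 9.
Step 6. [x + 7 = 9] +7 is outermost — subtract 7 both sides. So sub: x = 2.

Answer: x ∈ {2}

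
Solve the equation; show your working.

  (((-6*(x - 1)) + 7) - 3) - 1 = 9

Step 1. [(((-6*(x - 1)) + 7) - 3) - 1 = 9] 1 comes off first (add 1), so sub: ((-6*(x - 1)) + 7) - 3 = 10.
Step 2. [((-6*(x - 1)) + 7) - 3 = 10] -3 is outermost — add 3 both sides. So sub: (-6*(x - 1)) + 7 = 13.
Step 3. [(-6*(x - 1)) + 7 = 13] 7 comes off first (subtract 7). So sub: -6*(x - 1) = 6.
Step 4. [-6*(x - 1) = 6] divide by the outer -6, so div: x - 1 = -1.
Step 5. [x - 1 = -1] the outer -1 inverts by adding 1 ⇒ sub: x = 0.

Answer: x ∈ {0}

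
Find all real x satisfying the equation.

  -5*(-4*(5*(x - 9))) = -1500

Step 1. [-5*(-4*(5*(x - 9))) = -1500] leading coefficient -5: divide by -5, so div: -4*(5*(x - 9)) = 300.
Step 2. [-4*(5*(x - 9)) = 300] leading coefficient -4: divide by -4 ⇒ div: 5*(x - 9) = -75.
Step 3. [5*(x - 9) = -75] divide by the outer 5. So div: x - 9 = -15.
Step 4. [x - 9 = -15] peel the -9: add 9 from each side. So sub: x = -6.

Answer: x ∈ {-6}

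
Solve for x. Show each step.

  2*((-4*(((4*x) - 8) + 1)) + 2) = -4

Step 1. [2*((-4*(((4*x) - 8) + 1)) + 2) = -4] LHS = 2·(…); ÷2 both sides ⇒ div: (-4*(((4*x) - 8) + 1)) + 2 = -2.
Step 2. [(-4*(((4*x) - 8) + 1)) + 2 = -2] 2 comes off first (subtract 2). So sub: -4*(((4*x) - 8) + 1) = -4.
Step 3. [-4*(((4*x) - 8) + 1) = -4] -4·(inner) — divide through by -4. So div: ((4*x) - 8) + 1 = 1.
Step 4. [((4*x) - 8) + 1 = 1] +1 is outermost — subtract 1 both sides, so sub: (4*x) - 8 = 0.
Step 5. [(4*x) - 8 = 0] 4 | LHS and 4 | 0: pull 4 out. So factor: x - 2 = 0.
Step 6. [x - 2 = 0] 2 comes off first (add 2), so sub: x = 2.

Answer: x ∈ {2}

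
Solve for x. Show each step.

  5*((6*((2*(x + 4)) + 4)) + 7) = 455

Step 1. [5*((6*((2*(x + 4)) + 4)) + 7) = 455] 5 out front; divide by 5. So div: (6*((2*(x + 4)) + 4)) + 7 = 91.
Step 2. [(6*((2*(x + 4)) + 4)) + 7 = 91] +7 is outermost — subtract 7 both sides ⇒ sub: 6*((2*(x + 4)) + 4) = 84.
Step 3. [6*((2*(x + 4)) + 4) = 84] 6·(inner) — divide through by 6. So div: (2*(x + 4)) + 4 = 14.
Step 4. [(2*(x + 4)) + 4 = 14] the outer +4 inverts by subtracting 4, so sub: 2*(x + 4) = 10.
Step 5. [2*(x + 4) = 10] divide by the outer 2. So div: x + 4 = 5.
Step 6. [x + 4 = 5] the outer +4 inverts by subtracting 4. So sub: x = 1.

Answer: x ∈ {1}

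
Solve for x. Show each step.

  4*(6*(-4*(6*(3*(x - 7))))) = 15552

Step 1. [4*(6*(-4*(6*(3*(x - 7))))) = 15552] 4·(inner) — divide through by 4 ⇒ div: 6*(-4*(6*(3*(x - 7)))) = 3888.
Step 2. [6*(-4*(6*(3*(x - 7)))) = 3888] leading coefficient 6: divide by 6 ⇒ div: -4*(6*(3*(x - 7))) = 648.
Step 3. [-4*(6*(3*(x - 7))) = 648] -4·(inner) — divide through by -4 ⇒ div: 6*(3*(x - 7)) = -162.
Step 4. [6*(3*(x - 7)) = -162] 6 out front; divide by 6, so div: 3*(x - 7) = -27.
Step 5. [3*(x - 7) = -27] divide by the outer 3 ⇒ div: x - 7 = -9.
Step 6. [x - 7 = -9] -7 is outermost — add 7 both sides ⇒ sub: x = -2.

Answer: x ∈ {-2}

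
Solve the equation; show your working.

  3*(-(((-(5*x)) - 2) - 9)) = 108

Step 1. [3*(-(((-(5*x)) - 2) - 9)) = 108] LHS = 3·(…); ÷3 both sides ⇒ div: -(((-(5*x)) - 2) - 9) = 36.
Step 2. [-(((-(5*x)) - 2) - 9) = 36] flip signs both sides. So neg: ((-(5*x)) - 2) - 9 = -36.
Step 3. [((-(5*x)) - 2) - 9 = -36] the outer -9 inverts by adding 9, so sub: (-(5*x)) - 2 = -27.
Step 4. [(-(5*x)) - 2 = -27] peel the -2: add 2 from each side. So sub: -(5*x) = -25.
Step 5. [-(5*x) = -25] flip signs both sides. So neg: 5*x = 25.
Step 6. [5*x = 25] 5·(inner) — divide through by 5. So div: x = 5.

Answer: x ∈ {5}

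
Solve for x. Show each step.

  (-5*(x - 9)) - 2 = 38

Step 1. [(-5*(x - 9)) - 2 = 38] -2 is outermost — add 2 both sides. So sub: -5*(x - 9) = 40.
Step 2. [-5*(x - 9) = 40] divide by the outer -5, so div: x - 9 = -8.
Step 3. [x - 9 = -8] the outer -9 inverts by adding 9, so sub: x = 1.

Answer: x ∈ {1}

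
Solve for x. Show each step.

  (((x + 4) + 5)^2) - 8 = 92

Step 1. [(((x + 4) + 5)^2) - 8 = 92] 8 comes off first (add 8), so sub: ((x + 4) + 5)^2 = 100.
Step 2. [((x + 4) + 5)^2 = 100] 100 ≥ 0, LHS is (·)² — take ±√ ⇒ sqrt: (x + 4) + 5 = 10 or -10.
Step 3. [(x + 4) + 5 = 10 or -10] 5 comes off first (subtract 5), so sub: x + 4 = 5 or -15.
Step 4. [x + 4 = 5 or -15] peel the +4: subtract 4 from each side. So sub: x = 1 or -19.

Answer: x ∈ {-19, 1}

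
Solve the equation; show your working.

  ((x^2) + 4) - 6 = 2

Step 1. [((x^2) + 4) - 6 = 2] -6 is outermost — add 6 both sides ⇒ sub: (x^2) + 4 = 8.
Step 2. [(x^2) + 4 = 8] peel the +4: subtract 4 from each side, so sub: x^2 = 4.
Step 3. [x^2 = 4] √ both sides: 4 ≥ 0 gives two branches. So sqrt: x = 2 or -2.

Answer: x ∈ {-2, 2}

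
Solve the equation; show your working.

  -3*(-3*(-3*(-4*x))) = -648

Step 1. [-3*(-3*(-3*(-4*x))) = -648] -3·(inner) — divide through by -3 ⇒ div: -3*(-3*(-4*x)) = 216.
Step 2. [-3*(-3*(-4*x)) = 216] leading coefficient -3: divide by -3. So div: -3*(-4*x) = -72.
Step 3. [-3*(-4*x) = -72] divide by the outer -3 ⇒ div: -4*x = 24.
Step 4. [-4*x = 24] -4 out front; divide by -4 ⇒ div: x = -6.

Answer: x ∈ {-6}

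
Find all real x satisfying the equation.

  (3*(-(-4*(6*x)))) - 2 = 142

Step 1. [(3*(-(-4*(6*x)))) - 2 = 142] 2 comes off first (add 2), so sub: 3*(-(-4*(6*x))) = 144.
Step 2. [3*(-(-4*(6*x))) = 144] 3·(inner) — divide through by 3 ⇒ div: -(-4*(6*x)) = 48.
Step 3. [-(-4*(6*x)) = 48] flip signs both sides, so neg: -4*(6*x) = -48.
Step 4. [-4*(6*x) = -48] leading coefficient -4: divide by -4. So div: 6*x = 12.
Step 5. [6*x = 12] leading coefficient 6: divide by 6. So div: x = 2.

Answer: x ∈ {2}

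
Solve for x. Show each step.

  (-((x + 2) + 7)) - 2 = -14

Step 1. [(-((x + 2) + 7)) - 2 = -14] -2 is outermost — add 2 both sides, so sub: -((x + 2) + 7) = -12.
Step 2. [-((x + 2) + 7) = -12] flip signs both sides, so neg: (x + 2) + 7 = 12.
Step 3. [(x + 2) + 7 = 12] 7 comes off first (subtract 7). So sub: x + 2 = 5.
Step 4. [x + 2 = 5] the outer +2 inverts by subtracting 2. So sub: x = 3.

Answer: x ∈ {3}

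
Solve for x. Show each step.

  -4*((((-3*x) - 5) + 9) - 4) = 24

Step 1. [-4*((((-3*x) - 5) + 9) - 4) = 24] divide by the outer -4. So div: (((-3*x) - 5) + 9) - 4 = -6.
Step 2. [(((-3*x) - 5) + 9) - 4 = -6] the outer -4 inverts by adding 4, so sub: ((-3*x) - 5) + 9 = -2.
Step 3. [((-3*x) - 5) + 9 = -2] subtract 9: x sits inside (… + 9). So sub: (-3*x) - 5 = -11.
Step 4. [(-3*x) - 5 = -11] -5 is outermost — add 5 both sides. So sub: -3*x = -6.
Step 5. [-3*x = -6] -3·(inner) — divide through by -3. So div: x = 2.

Answer: x ∈ {2}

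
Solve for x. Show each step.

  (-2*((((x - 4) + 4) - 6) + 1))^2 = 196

Step 1. [(-2*((((x - 4) + 4) - 6) + 1))^2 = 196] LHS squared, RHS 196 ≥ 0: apply √ (±), so sqrt: -2*((((x - 4) + 4) - 6) + 1) = 14 or -14.
Step 2. [-2*((((x - 4) + 4) - 6) + 1) = 14 or -14] LHS = -2·(…); ÷-2 both sides, so div: (((x - 4) + 4) - 6) + 1 = -7 or 7.
Step 3. [(((x - 4) + 4) - 6) + 1 = -7 or 7] peel the +1: subtract 1 from each side ⇒ sub: ((x - 4) + 4) - 6 = -8 or 6.
Step 4. [((x - 4) + 4) - 6 = -8 or 6] add 6: x sits inside (… - 6) ⇒ sub: (x - 4) + 4 = -2 or 12.
Step 5. [(x - 4) + 4 = -2 or 12] subtract 4: x sits inside (… + 4), so sub: x - 4 = -6 or 8.
Step 6. [x - 4 = -6 or 8] add 4: x sits inside (… - 4), so sub: x = -2 or 12.

Answer: x ∈ {-2, 12}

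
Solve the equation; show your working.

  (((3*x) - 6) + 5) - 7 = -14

Step 1. [(((3*x) - 6) + 5) - 7 = -14] add 7: x sits inside (… - 7), so sub: ((3*x) - 6) + 5 = -7.
Step 2. [((3*x) - 6) + 5 = -7] the outer +5 inverts by subtracting 5, so sub: (3*x) - 6 = -12.
Step 3. [(3*x) - 6 = -12] 3 | LHS and 3 | -12: pull 3 out. So factor: x - 2 = -4.
Step 4. [x - 2 = -4] -2 is outermost — add 2 both sides, so sub: x = -2.

Answer: x ∈ {-2}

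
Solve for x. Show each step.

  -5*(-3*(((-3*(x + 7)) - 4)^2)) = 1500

Step 1. [-5*(-3*(((-3*(x + 7)) - 4)^2)) = 1500] -5 out front; divide by -5 ⇒ div: -3*(((-3*(x + 7)) - 4)^2) = -300.
Step 2. [-3*(((-3*(x + 7)) - 4)^2) = -300] divide by the outer -3. So div: ((-3*(x + 7)) - 4)^2 = 100.
Step 3. [((-3*(x + 7)) - 4)^2 = 100] √ both sides: 100 ≥ 0 gives two branches ⇒ sqrt: (-3*(x + 7)) - 4 = 10 or -10.
Step 4. [(-3*(x + 7)) - 4 = 10 or -10] the outer -4 inverts by adding 4 ⇒ sub: -3*(x + 7) = 14 or -6.
Step 5. [-3*(x + 7) = 14 or -6] leading coefficient -3: divide by -3 ⇒ div: x + 7 = -14/3 or 2.
Step 6. [x + 7 = -14/3 or 2] the outer +7 inverts by subtracting 7 ⇒ sub: x = -35/3 or -5.

Answer: x ∈ {-35/3, -5}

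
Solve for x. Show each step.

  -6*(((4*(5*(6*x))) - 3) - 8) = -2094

Step 1. [-6*(((4*(5*(6*x))) - 3) - 8) = -2094] leading coefficient -6: divide by -6, so div: ((4*(5*(6*x))) - 3) - 8 = 349.
Step 2. [((4*(5*(6*x))) - 3) - 8 = 349] peel the -8: add 8 from each side ⇒ sub: (4*(5*(6*x))) - 3 = 357.
Step 3. [(4*(5*(6*x))) - 3 = 357] -3 is outermost — add 3 both sides ⇒ sub: 4*(5*(6*x)) = 360.
Step 4. [4*(5*(6*x)) = 360] 4·(inner) — divide through by 4. So div: 5*(6*x) = 90.
Step 5. [5*(6*x) = 90] 5 out front; divide by 5, so div: 6*x = 18.
Step 6. [6*x = 18] 6 out front; divide by 6. So div: x = 3.

Answer: x ∈ {3}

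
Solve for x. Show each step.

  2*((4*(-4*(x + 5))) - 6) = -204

Step 1. [2*((4*(-4*(x + 5))) - 6) = -204] divide by the outer 2 ⇒ div: (4*(-4*(x + 5))) - 6 = -102.
Step 2. [(4*(-4*(x + 5))) - 6 = -102] 6 comes off first (add 6) ⇒ sub: 4*(-4*(x + 5)) = -96.
Step 3. [4*(-4*(x + 5)) = -96] divide by the outer 4. So div: -4*(x + 5) = -24.
Step 4. [-4*(x + 5) = -24] -4 out front; divide by -4. So div: x + 5 = 6.
Step 5. [x + 5 = 6] the outer +5 inverts by subtracting 5. So sub: x = 1.

Answer: x ∈ {1}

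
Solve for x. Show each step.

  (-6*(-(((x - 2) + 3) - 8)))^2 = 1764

Step 1. [(-6*(-(((x - 2) + 3) - 8)))^2 = 1764] √ both sides: 1764 ≥ 0 gives two branches, so sqrt: -6*(-(((x - 2) + 3) - 8)) = 42 or -42.
Step 2. [-6*(-(((x - 2) + 3) - 8)) = 42 or -42] LHS = -6·(…); ÷-6 both sides. So div: -(((x - 2) + 3) - 8) = -7 or 7.
Step 3. [-(((x - 2) + 3) - 8) = -7 or 7] leading − — multiply by −1. So neg: ((x - 2) + 3) - 8 = 7 or -7.
Step 4. [((x - 2) + 3) - 8 = 7 or -7] peel the -8: add 8 from each side ⇒ sub: (x - 2) + 3 = 15 or 1.
Step 5. [(x - 2) + 3 = 15 or 1] the outer +3 inverts by subtracting 3 ⇒ sub: x - 2 = 12 or -2.
Step 6. [x - 2 = 12 or -2] add 2: x sits inside (… - 2). So sub: x = 14 or 0.

Answer: x ∈ {0, 14}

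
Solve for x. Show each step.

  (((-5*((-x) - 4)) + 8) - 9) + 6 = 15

Step 1. [(((-5*((-x) - 4)) + 8) - 9) + 6 = 15] the outer +6 inverts by subtracting 6, so sub: ((-5*((-x) - 4)) + 8) - 9 = 9.
Step 2. [((-5*((-x) - 4)) + 8) - 9 = 9] 9 comes off first (add 9), so sub: (-5*((-x) - 4)) + 8 = 18.
Step 3. [(-5*((-x) - 4)) + 8 = 18] subtract 8: x sits inside (… + 8). So sub: -5*((-x) - 4) = 10.
Step 4. [-5*((-x) - 4) = 10] -5·(inner) — divide through by -5. So div: (-x) - 4 = -2.
Step 5. [(-x) - 4 = -2] 4 comes off first (add 4), so sub: -x = 2.
Step 6. [-x = 2] LHS negated; negate both sides. So neg: x = -2.

Answer: x ∈ {-2}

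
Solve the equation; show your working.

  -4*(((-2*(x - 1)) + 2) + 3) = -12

Step 1. [-4*(((-2*(x - 1)) + 2) + 3) = -12] LHS = -4·(…); ÷-4 both sides. So div: ((-2*(x - 1)) + 2) + 3 = 3.
Step 2. [((-2*(x - 1)) + 2) + 3 = 3] 3 comes off first (subtract 3) ⇒ sub: (-2*(x - 1)) + 2 = 0.
Step 3. [(-2*(x - 1)) + 2 = 0] subtract 2: x sits inside (… + 2) ⇒ sub: -2*(x - 1) = -2.
Step 4. [-2*(x - 1) = -2] -2·(inner) — divide through by -2, so div: x - 1 = 1.
Step 5. [x - 1 = 1] 1 comes off first (add 1). So sub: x = 2.

Answer: x ∈ {2}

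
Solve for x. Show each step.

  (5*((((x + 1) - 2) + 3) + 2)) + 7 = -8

Step 1. [(5*((((x + 1) - 2) + 3) + 2)) + 7 = -8] +7 is outermost — subtract 7 both sides ⇒ sub: 5*((((x + 1) - 2) + 3) + 2) = -15.
Step 2. [5*((((x + 1) - 2) + 3) + 2) = -15] leading coefficient 5: divide by 5 ⇒ div: (((x + 1) - 2) + 3) + 2 = -3.
Step 3. [(((x + 1) - 2) + 3) + 2 = -3] peel the +2: subtract 2 from each side ⇒ sub: ((x + 1) - 2) + 3 = -5.
Step 4. [((x + 1) - 2) + 3 = -5] +3 is outermost — subtract 3 both sides, so sub: (x + 1) - 2 = -8.
Step 5. [(x + 1) - 2 = -8] add 2: x sits inside (… - 2) ⇒ sub: x + 1 = -6.
Step 6. [x + 1 = -6] peel the +1: subtract 1 from each side ⇒ sub: x = -7.

Answer: x ∈ {-7}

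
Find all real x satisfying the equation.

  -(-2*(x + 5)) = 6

Step 1. [-(-2*(x + 5)) = 6] leading − — multiply by −1. So neg: -2*(x + 5) = -6.
Step 2. [-2*(x + 5) = -6] LHS = -2·(…); ÷-2 both sides ⇒ div: x + 5 = 3.
Step 3. [x + 5 = 3] subtract 5: x sits inside (… + 5). So sub: x = -2.

Answer: x ∈ {-2}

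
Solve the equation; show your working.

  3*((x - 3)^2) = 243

Step 1. [3*((x - 3)^2) = 243] LHS = 3·(…); ÷3 both sides, so div: (x - 3)^2 = 81.
Step 2. [(x - 3)^2 = 81] LHS squared, RHS 81 ≥ 0: apply √ (±) ⇒ sqrt: x - 3 = 9 or -9.
Step 3. [x - 3 = 9 or -9] -3 is outermost — add 3 both sides ⇒ sub: x = 12 or -6.

Answer: x ∈ {-6, 12}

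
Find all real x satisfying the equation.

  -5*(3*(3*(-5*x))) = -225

Step 1. [-5*(3*(3*(-5*x))) = -225] leading coefficient -5: divide by -5 ⇒ div: 3*(3*(-5*x)) = 45.
Step 2. [3*(3*(-5*x)) = 45] LHS = 3·(…); ÷3 both sides. So div: 3*(-5*x) = 15.
Step 3. [3*(-5*x) = 15] LHS = 3·(…); ÷3 both sides. So div: -5*x = 5.
Step 4. [-5*x = 5] -5·(inner) — divide through by -5 ⇒ div: x = -1.

Answer: x ∈ {-1}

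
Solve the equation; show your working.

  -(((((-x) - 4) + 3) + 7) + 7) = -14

Step 1. [-(((((-x) - 4) + 3) + 7) + 7) = -14] flip signs both sides ⇒ neg: ((((-x) - 4) + 3) + 7) + 7 = 14.
Step 2. [((((-x) - 4) + 3) + 7) + 7 = 14] +7 is outermost — subtract 7 both sides. So sub: (((-x) - 4) + 3) + 7 = 7.
Step 3. [(((-x) - 4) + 3) + 7 = 7] 7 comes off first (subtract 7). So sub: ((-x) - 4) + 3 = 0.
Step 4. [((-x) - 4) + 3 = 0] the outer +3 inverts by subtracting 3, so sub: (-x) - 4 = -3.
Step 5. [(-x) - 4 = -3] -4 is outermost — add 4 both sides. So sub: -x = 1.
Step 6. [-x = 1] flip signs both sides. So neg: x = -1.

Answer: x ∈ {-1}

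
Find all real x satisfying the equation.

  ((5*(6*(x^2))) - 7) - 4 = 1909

Step 1. [((5*(6*(x^2))) - 7) - 4 = 1909] -4 is outermost — add 4 both sides ⇒ sub: (5*(6*(x^2))) - 7 = 1913.
Step 2. [(5*(6*(x^2))) - 7 = 1913] peel the -7: add 7 from each side ⇒ sub: 5*(6*(x^2)) = 1920.
Step 3. [5*(6*(x^2)) = 1920] leading coefficient 5: divide by 5 ⇒ div: 6*(x^2) = 384.
Step 4. [6*(x^2) = 384] divide by the outer 6 ⇒ div: x^2 = 64.
Step 5. [x^2 = 64] 64 ≥ 0, LHS is (·)² — take ±√ ⇒ sqrt: x = 8 or -8.

Answer: x ∈ {-8, 8}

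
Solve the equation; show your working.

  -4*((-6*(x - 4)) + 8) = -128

Step 1. [-4*((-6*(x - 4)) + 8) = -128] divide by the outer -4, so div: (-6*(x - 4)) + 8 = 32.
Step 2. [(-6*(x - 4)) + 8 = 32] peel the +8: subtract 8 from each side ⇒ sub: -6*(x - 4) = 24.
Step 3. [-6*(x - 4) = 24] divide by the outer -6. So div: x - 4 = -4.
Step 4. [x - 4 = -4] -4 is outermost — add 4 both sides. So sub: x = 0.

Answer: x ∈ {0}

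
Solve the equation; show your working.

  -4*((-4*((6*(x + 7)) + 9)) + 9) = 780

Step 1. [-4*((-4*((6*(x + 7)) + 9)) + 9) = 780] LHS = -4·(…); ÷-4 both sides ⇒ div: (-4*((6*(x + 7)) + 9)) + 9 = -195.
Step 2. [(-4*((6*(x + 7)) + 9)) + 9 = -195] +9 is outermost — subtract 9 both sides ⇒ sub: -4*((6*(x + 7)) + 9) = -204.
Step 3. [-4*((6*(x + 7)) + 9) = -204] LHS = -4·(…); ÷-4 both sides. So div: (6*(x + 7)) + 9 = 51.
Step 4. [(6*(x + 7)) + 9 = 51] peel the +9: subtract 9 from each side, so sub: 6*(x + 7) = 42.
Step 5. [6*(x + 7) = 42] 6·(inner) — divide through by 6. So div: x + 7 = 7.
Step 6. [x + 7 = 7] the outer +7 inverts by subtracting 7 ⇒ sub: x = 0.

Answer: x ∈ {0}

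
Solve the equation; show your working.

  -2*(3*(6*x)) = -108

Step 1. [-2*(3*(6*x)) = -108] -2 out front; divide by -2 ⇒ div: 3*(6*x) = 54.
Step 2. [3*(6*x) = 54] 3 out front; divide by 3, so div: 6*x = 18.
Step 3. [6*x = 18] 6 out front; divide by 6 ⇒ div: x = 3.

Answer: x ∈ {3}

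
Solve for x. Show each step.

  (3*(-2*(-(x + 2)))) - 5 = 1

Step 1. [(3*(-2*(-(x + 2)))) - 5 = 1] add 5: x sits inside (… - 5), so sub: 3*(-2*(-(x + 2))) = 6.
Step 2. [3*(-2*(-(x + 2))) = 6] 3·(inner) — divide through by 3. So div: -2*(-(x + 2)) = 2.
Step 3. [-2*(-(x + 2)) = 2] -2 out front; divide by -2. So div: -(x + 2) = -1.
Step 4. [-(x + 2) = -1] flip signs both sides. So neg: x + 2 = 1.
Step 5. [x + 2 = 1] +2 is outermost — subtract 2 both sides ⇒ sub: x = -1.

Answer: x ∈ {-1}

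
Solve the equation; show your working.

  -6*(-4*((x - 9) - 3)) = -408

Step 1. [-6*(-4*((x - 9) - 3)) = -408] -6·(inner) — divide through by -6 ⇒ div: -4*((x - 9) - 3) = 68.
Step 2. [-4*((x - 9) - 3) = 68] -4 out front; divide by -4, so div: (x - 9) - 3 = -17.
Step 3. [(x - 9) - 3 = -17] -3 is outermost — add 3 both sides. So sub: x - 9 = -14.
Step 4. [x - 9 = -14] the outer -9 inverts by adding 9 ⇒ sub: x = -5.

Answer: x ∈ {-5}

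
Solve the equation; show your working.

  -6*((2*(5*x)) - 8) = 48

Step 1. [-6*((2*(5*x)) - 8) = 48] divide by the outer -6. So div: (2*(5*x)) - 8 = -8.
Step 2. [(2*(5*x)) - 8 = -8] -8 is outermost — add 8 both sides ⇒ sub: 2*(5*x) = 0.
Step 3. [2*(5*x) = 0] 2·(inner) — divide through by 2 ⇒ div: 5*x = 0.
Step 4. [5*x = 0] 5·(inner) — divide through by 5, so div: x = 0.

Answer: x ∈ {0}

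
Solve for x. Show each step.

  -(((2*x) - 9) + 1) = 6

Step 1. [-(((2*x) - 9) + 1) = 6] flip signs both sides, so neg: ((2*x) - 9) + 1 = -6.
Step 2. [((2*x) - 9) + 1 = -6] 1 comes off first (subtract 1). So sub: (2*x) - 9 = -7.
Step 3. [(2*x) - 9 = -7] add 9: x sits inside (… - 9), so sub: 2*x = 2.
Step 4. [2*x = 2] 2·(inner) — divide through by 2, so div: x = 1.

Answer: x ∈ {1}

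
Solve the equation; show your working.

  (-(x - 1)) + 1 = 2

Step 1. [(-(x - 1)) + 1 = 2] subtract 1: x sits inside (… + 1), so sub: -(x - 1) = 1.
Step 2. [-(x - 1) = 1] leading − — multiply by −1, so neg: x - 1 = -1.
Step 3. [x - 1 = -1] the outer -1 inverts by adding 1, so sub: x = 0.

Answer: x ∈ {0}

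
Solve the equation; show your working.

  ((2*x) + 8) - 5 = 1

Step 1. [((2*x) + 8) - 5 = 1] 5 comes off first (add 5) ⇒ sub: (2*x) + 8 = 6.
Step 2. [(2*x) + 8 = 6] 8 comes off first (subtract 8) ⇒ sub: 2*x = -2.
Step 3. [2*x = -2] LHS = 2·(…); ÷2 both sides ⇒ div: x = -1.

Answer: x ∈ {-1}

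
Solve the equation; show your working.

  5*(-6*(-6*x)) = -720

Step 1. [5*(-6*(-6*x)) = -720] 5 out front; divide by 5 ⇒ div: -6*(-6*x) = -144.
Step 2. [-6*(-6*x) = -144] LHS = -6·(…); ÷-6 both sides ⇒ div: -6*x = 24.
Step 3. [-6*x = 24] -6 out front; divide by -6. So div: x = -4.

Answer: x ∈ {-4}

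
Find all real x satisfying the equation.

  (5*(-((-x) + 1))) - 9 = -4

Step 1. [(5*(-((-x) + 1))) - 9 = -4] the outer -9 inverts by adding 9 ⇒ sub: 5*(-((-x) + 1)) = 5.
Step 2. [5*(-((-x) + 1)) = 5] 5·(inner) — divide through by 5. So div: -((-x) + 1) = 1.
Step 3. [-((-x) + 1) = 1] leading − — multiply by −1. So neg: (-x) + 1 = -1.
Step 4. [(-x) + 1 = -1] 1 comes off first (subtract 1) ⇒ sub: -x = -2.
Step 5. [-x = -2] flip signs both sides. So neg: x = 2.

Answer: x ∈ {2}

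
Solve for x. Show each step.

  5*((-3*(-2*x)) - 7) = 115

Step 1. [5*((-3*(-2*x)) - 7) = 115] LHS = 5·(…); ÷5 both sides. So div: (-3*(-2*x)) - 7 = 23.
Step 2. [(-3*(-2*x)) - 7 = 23] add 7: x sits inside (… - 7) ⇒ sub: -3*(-2*x) = 30.
Step 3. [-3*(-2*x) = 30] leading coefficient -3: divide by -3. So div: -2*x = -10.
Step 4. [-2*x = -10] -2 out front; divide by -2 ⇒ div: x = 5.

Answer: x ∈ {5}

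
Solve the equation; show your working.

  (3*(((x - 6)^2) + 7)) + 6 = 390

Step 1. [(3*(((x - 6)^2) + 7)) + 6 = 390] 3 divides every term; factor it out ⇒ factor: (((x - 6)^2) + 7) + 2 = 130.
Step 2. [(((x - 6)^2) + 7) + 2 = 130] the outer +2 inverts by subtracting 2 ⇒ sub: ((x - 6)^2) + 7 = 128.
Step 3. [((x - 6)^2) + 7 = 128] 7 comes off first (subtract 7) ⇒ sub: (x - 6)^2 = 121.
Step 4. [(x - 6)^2 = 121] LHS squared, RHS 121 ≥ 0: apply √ (±) ⇒ sqrt: x - 6 = 11 or -11.
Step 5. [x - 6 = 11 or -11] add 6: x sits inside (… - 6). So sub: x = 17 or -5.

Answer: x ∈ {-5, 17}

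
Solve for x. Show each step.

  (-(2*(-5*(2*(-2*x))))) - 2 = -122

Step 1. [(-(2*(-5*(2*(-2*x))))) - 2 = -122] -2 is outermost — add 2 both sides. So sub: -(2*(-5*(2*(-2*x)))) = -120.
Step 2. [-(2*(-5*(2*(-2*x)))) = -120] flip signs both sides. So neg: 2*(-5*(2*(-2*x))) = 120.
Step 3. [2*(-5*(2*(-2*x))) = 120] LHS = 2·(…); ÷2 both sides, so div: -5*(2*(-2*x)) = 60.
Step 4. [-5*(2*(-2*x)) = 60] LHS = -5·(…); ÷-5 both sides, so div: 2*(-2*x) = -12.
Step 5. [2*(-2*x) = -12] divide by the outer 2. So div: -2*x = -6.
Step 6. [-2*x = -6] -2 out front; divide by -2, so div: x = 3.

Answer: x ∈ {3}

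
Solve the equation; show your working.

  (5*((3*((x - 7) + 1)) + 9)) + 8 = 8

Step 1. [(5*((3*((x - 7) + 1)) + 9)) + 8 = 8] peel the +8: subtract 8 from each side ⇒ sub: 5*((3*((x - 7) + 1)) + 9) = 0.
Step 2. [5*((3*((x - 7) + 1)) + 9) = 0] LHS = 5·(…); ÷5 both sides. So div: (3*((x - 7) + 1)) + 9 = 0.
Step 3. [(3*((x - 7) + 1)) + 9 = 0] subtract 9: x sits inside (… + 9), so sub: 3*((x - 7) + 1) = -9.
Step 4. [3*((x - 7) + 1) = -9] 3 out front; divide by 3. So div: (x - 7) + 1 = -3.
Step 5. [(x - 7) + 1 = -3] the outer +1 inverts by subtracting 1, so sub: x - 7 = -4.
Step 6. [x - 7 = -4] -7 is outermost — add 7 both sides, so sub: x = 3.

Answer: x ∈ {3}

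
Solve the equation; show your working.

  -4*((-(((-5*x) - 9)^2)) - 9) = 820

Step 1. [-4*((-(((-5*x) - 9)^2)) - 9) = 820] LHS = -4·(…); ÷-4 both sides, so div: (-(((-5*x) - 9)^2)) - 9 = -205.
Step 2. [(-(((-5*x) - 9)^2)) - 9 = -205] add 9: x sits inside (… - 9), so sub: -(((-5*x) - 9)^2) = -196.
Step 3. [-(((-5*x) - 9)^2) = -196] flip signs both sides, so neg: ((-5*x) - 9)^2 = 196.
Step 4. [((-5*x) - 9)^2 = 196] √ both sides: 196 ≥ 0 gives two branches. So sqrt: (-5*x) - 9 = 14 or -14.
Step 5. [(-5*x) - 9 = 14 or -14] the outer -9 inverts by adding 9. So sub: -5*x = 23 or -5.
Step 6. [-5*x = 23 or -5] -5·(inner) — divide through by -5, so div: x = -23/5 or 1.

Answer: x ∈ {-23/5, 1}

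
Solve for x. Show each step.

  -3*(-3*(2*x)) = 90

Step 1. [-3*(-3*(2*x)) = 90] -3·(inner) — divide through by -3 ⇒ div: -3*(2*x) = -30.
Step 2. [-3*(2*x) = -30] leading coefficient -3: divide by -3, so div: 2*x = 10.
Step 3. [2*x = 10] LHS = 2·(…); ÷2 both sides ⇒ div: x = 5.

Answer: x ∈ {5}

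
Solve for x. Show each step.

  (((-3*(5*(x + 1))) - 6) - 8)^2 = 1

Step 1. [(((-3*(5*(x + 1))) - 6) - 8)^2 = 1] LHS squared, RHS 1 ≥ 0: apply √ (±). So sqrt: ((-3*(5*(x + 1))) - 6) - 8 = 1 or -1.
Step 2. [((-3*(5*(x + 1))) - 6) - 8 = 1 or -1] the outer -8 inverts by adding 8. So sub: (-3*(5*(x + 1))) - 6 = 9 or 7.
Step 3. [(-3*(5*(x + 1))) - 6 = 9 or 7] peel the -6: add 6 from each side, so sub: -3*(5*(x + 1)) = 15 or 13.
Step 4. [-3*(5*(x + 1)) = 15 or 13] -3·(inner) — divide through by -3. So div: 5*(x + 1) = -5 or -13/3.
Step 5. [5*(x + 1) = -5 or -13/3] leading coefficient 5: divide by 5, so div: x + 1 = -1 or -13/15.
Step 6. [x + 1 = -1 or -13/15] 1 comes off first (subtract 1), so sub: x = -2 or -28/15.

Answer: x ∈ {-2, -28/15}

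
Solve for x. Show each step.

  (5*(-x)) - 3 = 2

Step 1. [(5*(-x)) - 3 = 2] 3 comes off first (add 3) ⇒ sub: 5*(-x) = 5.
Step 2. [5*(-x) = 5] LHS = 5·(…); ÷5 both sides. So div: -x = 1.
Step 3. [-x = 1] flip signs both sides. So neg: x = -1.

Answer: x ∈ {-1}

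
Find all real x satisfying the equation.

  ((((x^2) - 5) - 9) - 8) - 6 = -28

Step 1. [((((x^2) - 5) - 9) - 8) - 6 = -28] -6 is outermost — add 6 both sides, so sub: (((x^2) - 5) - 9) - 8 = -22.
Step 2. [(((x^2) - 5) - 9) - 8 = -22] 8 comes off first (add 8), so sub: ((x^2) - 5) - 9 = -14.
Step 3. [((x^2) - 5) - 9 = -14] peel the -9: add 9 from each side. So sub: (x^2) - 5 = -5.
Step 4. [(x^2) - 5 = -5] the outer -5 inverts by adding 5 ⇒ sub: x^2 = 0.
Step 5. [x^2 = 0] LHS squared, RHS 0 ≥ 0: apply √ (±). So sqrt: x = 0.

Answer: x ∈ {0}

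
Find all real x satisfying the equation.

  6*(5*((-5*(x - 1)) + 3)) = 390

Step 1. [6*(5*((-5*(x - 1)) + 3)) = 390] divide by the outer 6. So div: 5*((-5*(x - 1)) + 3) = 65.
Step 2. [5*((-5*(x - 1)) + 3) = 65] leading coefficient 5: divide by 5 ⇒ div: (-5*(x - 1)) + 3 = 13.
Step 3. [(-5*(x - 1)) + 3 = 13] subtract 3: x sits inside (… + 3). So sub: -5*(x - 1) = 10.
Step 4. [-5*(x - 1) = 10] -5·(inner) — divide through by -5. So div: x - 1 = -2.
Step 5. [x - 1 = -2] peel the -1: add 1 from each side, so sub: x = -1.

Answer: x ∈ {-1}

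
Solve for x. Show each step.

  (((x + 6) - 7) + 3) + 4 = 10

Step 1. [(((x + 6) - 7) + 3) + 4 = 10] +4 is outermost — subtract 4 both sides. So sub: ((x + 6) - 7) + 3 = 6.
Step 2. [((x + 6) - 7) + 3 = 6] 3 comes off first (subtract 3) ⇒ sub: (x + 6) - 7 = 3.
Step 3. [(x + 6) - 7 = 3] 7 comes off first (add 7). So sub: x + 6 = 10.
Step 4. [x + 6 = 10] 6 comes off first (subtract 6). So sub: x = 4.

Answer: x ∈ {4}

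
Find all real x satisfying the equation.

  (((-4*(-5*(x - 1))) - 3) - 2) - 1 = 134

Step 1. [(((-4*(-5*(x - 1))) - 3) - 2) - 1 = 134] peel the -1: add 1 from each side. So sub: ((-4*(-5*(x - 1))) - 3) - 2 = 135.
Step 2. [((-4*(-5*(x - 1))) - 3) - 2 = 135] add 2: x sits inside (… - 2). So sub: (-4*(-5*(x - 1))) - 3 = 137.
Step 3. [(-4*(-5*(x - 1))) - 3 = 137] peel the -3: add 3 from each side. So sub: -4*(-5*(x - 1)) = 140.
Step 4. [-4*(-5*(x - 1)) = 140] -4 out front; divide by -4, so div: -5*(x - 1) = -35.
Step 5. [-5*(x - 1) = -35] LHS = -5·(…); ÷-5 both sides, so div: x - 1 = 7.
Step 6. [x - 1 = 7] -1 is outermost — add 1 both sides ⇒ sub: x = 8.

Answer: x ∈ {8}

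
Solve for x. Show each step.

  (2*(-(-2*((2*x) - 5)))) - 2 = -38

Step 1. [(2*(-(-2*((2*x) - 5)))) - 2 = -38] the outer -2 inverts by adding 2. So sub: 2*(-(-2*((2*x) - 5))) = -36.
Step 2. [2*(-(-2*((2*x) - 5))) = -36] LHS = 2·(…); ÷2 both sides, so div: -(-2*((2*x) - 5)) = -18.
Step 3. [-(-2*((2*x) - 5)) = -18] flip signs both sides. So neg: -2*((2*x) - 5) = 18.
Step 4. [-2*((2*x) - 5) = 18] LHS = -2·(…); ÷-2 both sides. So div: (2*x) - 5 = -9.
Step 5. [(2*x) - 5 = -9] add 5: x sits inside (… - 5), so sub: 2*x = -4.
Step 6. [2*x = -4] 2 out front; divide by 2. So div: x = -2.

Answer: x ∈ {-2}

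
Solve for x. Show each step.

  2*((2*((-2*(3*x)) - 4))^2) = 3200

Step 1. [2*((2*((-2*(3*x)) - 4))^2) = 3200] 2 out front; divide by 2, so div: (2*((-2*(3*x)) - 4))^2 = 1600.
Step 2. [(2*((-2*(3*x)) - 4))^2 = 1600] LHS squared, RHS 1600 ≥ 0: apply √ (±). So sqrt: 2*((-2*(3*x)) - 4) = 40 or -40.
Step 3. [2*((-2*(3*x)) - 4) = 40 or -40] LHS = 2·(…); ÷2 both sides, so div: (-2*(3*x)) - 4 = 20 or -20.
Step 4. [(-2*(3*x)) - 4 = 20 or -20] peel the -4: add 4 from each side, so sub: -2*(3*x) = 24 or -16.
Step 5. [-2*(3*x) = 24 or -16] LHS = -2·(…); ÷-2 both sides. So div: 3*x = -12 or 8.
Step 6. [3*x = -12 or 8] 3 out front; divide by 3. So div: x = -4 or 8/3.

Answer: x ∈ {-4, 8/3}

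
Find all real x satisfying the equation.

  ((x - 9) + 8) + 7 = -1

Step 1. [((x - 9) + 8) + 7 = -1] 7 comes off first (subtract 7), so sub: (x - 9) + 8 = -8.
Step 2. [(x - 9) + 8 = -8] peel the +8: subtract 8 from each side, so sub: x - 9 = -16.
Step 3. [x - 9 = -16] 9 comes off first (add 9). So sub: x = -7.

Answer: x ∈ {-7}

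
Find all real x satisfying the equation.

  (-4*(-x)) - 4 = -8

Step 1. [(-4*(-x)) - 4 = -8] -4 divides every term; factor it out ⇒ factor: (-x) + 1 = 2.
Step 2. [(-x) + 1 = 2] the outer +1 inverts by subtracting 1. So sub: -x = 1.
Step 3. [-x = 1] flip signs both sides. So neg: x = -1.

Answer: x ∈ {-1}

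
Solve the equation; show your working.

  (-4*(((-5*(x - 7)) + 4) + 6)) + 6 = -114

Step 1. [(-4*(((-5*(x - 7)) + 4) + 6)) + 6 = -114] peel the +6: subtract 6 from each side. So sub: -4*(((-5*(x - 7)) + 4) + 6) = -120.
Step 2. [-4*(((-5*(x - 7)) + 4) + 6) = -120] -4 out front; divide by -4, so div: ((-5*(x - 7)) + 4) + 6 = 30.
Step 3. [((-5*(x - 7)) + 4) + 6 = 30] +6 is outermost — subtract 6 both sides, so sub: (-5*(x - 7)) + 4 = 24.
Step 4. [(-5*(x - 7)) + 4 = 24] 4 comes off first (subtract 4) ⇒ sub: -5*(x - 7) = 20.
Step 5. [-5*(x - 7) = 20] -5 out front; divide by -5 ⇒ div: x - 7 = -4.
Step 6. [x - 7 = -4] -7 is outermost — add 7 both sides, so sub: x = 3.

Answer: x ∈ {3}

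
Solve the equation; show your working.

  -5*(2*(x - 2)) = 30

Step 1. [-5*(2*(x - 2)) = 30] LHS = -5·(…); ÷-5 both sides, so div: 2*(x - 2) = -6.
Step 2. [2*(x - 2) = -6] 2·(inner) — divide through by 2, so div: x - 2 = -3.
Step 3. [x - 2 = -3] the outer -2 inverts by adding 2, so sub: x = -1.

Answer: x ∈ {-1}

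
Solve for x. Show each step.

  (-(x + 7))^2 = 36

Step 1. [(-(x + 7))^2 = 36] √ both sides: 36 ≥ 0 gives two branches ⇒ sqrt: -(x + 7) = 6 or -6.
Step 2. [-(x + 7) = 6 or -6] leading − — multiply by −1. So neg: x + 7 = -6 or 6.
Step 3. [x + 7 = -6 or 6] 7 comes off first (subtract 7) ⇒ sub: x = -13 or -1.

Answer: x ∈ {-13, -1}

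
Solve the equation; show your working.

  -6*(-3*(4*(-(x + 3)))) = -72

Step 1. [-6*(-3*(4*(-(x + 3)))) = -72] LHS = -6·(…); ÷-6 both sides, so div: -3*(4*(-(x + 3))) = 12.
Step 2. [-3*(4*(-(x + 3))) = 12] leading coefficient -3: divide by -3 ⇒ div: 4*(-(x + 3)) = -4.
Step 3. [4*(-(x + 3)) = -4] 4·(inner) — divide through by 4 ⇒ div: -(x + 3) = -1.
Step 4. [-(x + 3) = -1] LHS negated; negate both sides ⇒ neg: x + 3 = 1.
Step 5. [x + 3 = 1] subtract 3: x sits inside (… + 3). So sub: x = -2.

Answer: x ∈ {-2}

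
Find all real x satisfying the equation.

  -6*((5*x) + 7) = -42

Step 1. [-6*((5*x) + 7) = -42] leading coefficient -6: divide by -6 ⇒ div: (5*x) + 7 = 7.
Step 2. [(5*x) + 7 = 7] 7 comes off first (subtract 7) ⇒ sub: 5*x = 0.
Step 3. [5*x = 0] 5·(inner) — divide through by 5, so div: x = 0.

Answer: x ∈ {0}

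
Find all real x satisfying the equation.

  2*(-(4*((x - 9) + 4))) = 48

Step 1. [2*(-(4*((x - 9) + 4))) = 48] divide by the outer 2 ⇒ div: -(4*((x - 9) + 4)) = 24.
Step 2. [-(4*((x - 9) + 4)) = 24] leading − — multiply by −1 ⇒ neg: 4*((x - 9) + 4) = -24.
Step 3. [4*((x - 9) + 4) = -24] LHS = 4·(…); ÷4 both sides. So div: (x - 9) + 4 = -6.
Step 4. [(x - 9) + 4 = -6] peel the +4: subtract 4 from each side ⇒ sub: x - 9 = -10.
Step 5. [x - 9 = -10] peel the -9: add 9 from each side ⇒ sub: x = -1.

Answer: x ∈ {-1}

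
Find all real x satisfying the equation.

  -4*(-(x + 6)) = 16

Step 1. [-4*(-(x + 6)) = 16] -4 out front; divide by -4, so div: -(x + 6) = -4.
Step 2. [-(x + 6) = -4] leading − — multiply by −1 ⇒ neg: x + 6 = 4.
Step 3. [x + 6 = 4] subtract 6: x sits inside (… + 6), so sub: x = -2.

Answer: x ∈ {-2}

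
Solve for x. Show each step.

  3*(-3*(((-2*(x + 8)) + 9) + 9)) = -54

Step 1. [3*(-3*(((-2*(x + 8)) + 9) + 9)) = -54] leading coefficient 3: divide by 3 ⇒ div: -3*(((-2*(x + 8)) + 9) + 9) = -18.
Step 2. [-3*(((-2*(x + 8)) + 9) + 9) = -18] -3·(inner) — divide through by -3, so div: ((-2*(x + 8)) + 9) + 9 = 6.
Step 3. [((-2*(x + 8)) + 9) + 9 = 6] the outer +9 inverts by subtracting 9, so sub: (-2*(x + 8)) + 9 = -3.
Step 4. [(-2*(x + 8)) + 9 = -3] 9 comes off first (subtract 9), so sub: -2*(x + 8) = -12.
Step 5. [-2*(x + 8) = -12] leading coefficient -2: divide by -2 ⇒ div: x + 8 = 6.
Step 6. [x + 8 = 6] peel the +8: subtract 8 from each side, so sub: x = -2.

Answer: x ∈ {-2}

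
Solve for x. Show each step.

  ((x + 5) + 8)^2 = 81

Step 1. [((x + 5) + 8)^2 = 81] LHS squared, RHS 81 ≥ 0: apply √ (±) ⇒ sqrt: (x + 5) + 8 = 9 or -9.
Step 2. [(x + 5) + 8 = 9 or -9] 8 comes off first (subtract 8). So sub: x + 5 = 1 or -17.
Step 3. [x + 5 = 1 or -17] the outer +5 inverts by subtracting 5, so sub: x = -4 or -22.

Answer: x ∈ {-22, -4}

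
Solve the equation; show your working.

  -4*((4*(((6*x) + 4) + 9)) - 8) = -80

Step 1. [-4*((4*(((6*x) + 4) + 9)) - 8) = -80] -4·(inner) — divide through by -4. So div: (4*(((6*x) + 4) + 9)) - 8 = 20.
Step 2. [(4*(((6*x) + 4) + 9)) - 8 = 20] -8 is outermost — add 8 both sides ⇒ sub: 4*(((6*x) + 4) + 9) = 28.
Step 3. [4*(((6*x) + 4) + 9) = 28] divide by the outer 4 ⇒ div: ((6*x) + 4) + 9 = 7.
Step 4. [((6*x) + 4) + 9 = 7] peel the +9: subtract 9 from each side. So sub: (6*x) + 4 = -2.
Step 5. [(6*x) + 4 = -2] subtract 4: x sits inside (… + 4), so sub: 6*x = -6.
Step 6. [6*x = -6] 6 out front; divide by 6. So div: x = -1.

Answer: x ∈ {-1}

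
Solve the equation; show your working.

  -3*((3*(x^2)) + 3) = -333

Step 1. [-3*((3*(x^2)) + 3) = -333] LHS = -3·(…); ÷-3 both sides ⇒ div: (3*(x^2)) + 3 = 111.
Step 2. [(3*(x^2)) + 3 = 111] +3 is outermost — subtract 3 both sides. So sub: 3*(x^2) = 108.
Step 3. [3*(x^2) = 108] leading coefficient 3: divide by 3, so div: x^2 = 36.
Step 4. [x^2 = 36] 36 ≥ 0, LHS is (·)² — take ±√. So sqrt: x = 6 or -6.

Answer: x ∈ {-6, 6}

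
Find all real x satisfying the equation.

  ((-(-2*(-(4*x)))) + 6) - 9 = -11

Step 1. [((-(-2*(-(4*x)))) + 6) - 9 = -11] the outer -9 inverts by adding 9. So sub: (-(-2*(-(4*x)))) + 6 = -2.
Step 2. [(-(-2*(-(4*x)))) + 6 = -2] peel the +6: subtract 6 from each side. So sub: -(-2*(-(4*x))) = -8.
Step 3. [-(-2*(-(4*x))) = -8] flip signs both sides. So neg: -2*(-(4*x)) = 8.
Step 4. [-2*(-(4*x)) = 8] -2·(inner) — divide through by -2 ⇒ div: -(4*x) = -4.
Step 5. [-(4*x) = -4] leading − — multiply by −1 ⇒ neg: 4*x = 4.
Step 6. [4*x = 4] divide by the outer 4, so div: x = 1.

Answer: x ∈ {1}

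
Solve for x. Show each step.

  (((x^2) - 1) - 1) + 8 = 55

Step 1. [(((x^2) - 1) - 1) + 8 = 55] subtract 8: x sits inside (… + 8) ⇒ sub: ((x^2) - 1) - 1 = 47.
Step 2. [((x^2) - 1) - 1 = 47] -1 is outermost — add 1 both sides. So sub: (x^2) - 1 = 48.
Step 3. [(x^2) - 1 = 48] add 1: x sits inside (… - 1) ⇒ sub: x^2 = 49.
Step 4. [x^2 = 49] LHS squared, RHS 49 ≥ 0: apply √ (±), so sqrt: x = 7 or -7.

Answer: x ∈ {-7, 7}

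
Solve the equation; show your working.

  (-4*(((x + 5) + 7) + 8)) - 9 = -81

Step 1. [(-4*(((x + 5) + 7) + 8)) - 9 = -81] -9 is outermost — add 9 both sides. So sub: -4*(((x + 5) + 7) + 8) = -72.
Step 2. [-4*(((x + 5) + 7) + 8) = -72] divide by the outer -4, so div: ((x + 5) + 7) + 8 = 18.
Step 3. [((x + 5) + 7) + 8 = 18] 8 comes off first (subtract 8), so sub: (x + 5) + 7 = 10.
Step 4. [(x + 5) + 7 = 10] subtract 7: x sits inside (… + 7). So sub: x + 5 = 3.
Step 5. [x + 5 = 3] subtract 5: x sits inside (… + 5), so sub: x = -2.

Answer: x ∈ {-2}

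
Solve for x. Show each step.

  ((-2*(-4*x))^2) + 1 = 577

Step 1. [((-2*(-4*x))^2) + 1 = 577] subtract 1: x sits inside (… + 1). So sub: (-2*(-4*x))^2 = 576.
Step 2. [(-2*(-4*x))^2 = 576] √ both sides: 576 ≥ 0 gives two branches, so sqrt: -2*(-4*x) = 24 or -24.
Step 3. [-2*(-4*x) = 24 or -24] LHS = -2·(…); ÷-2 both sides. So div: -4*x = -12 or 12.
Step 4. [-4*x = -12 or 12] -4·(inner) — divide through by -4, so div: x = 3 or -3.

Answer: x ∈ {-3, 3}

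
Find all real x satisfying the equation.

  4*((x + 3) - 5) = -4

Step 1. [4*((x + 3) - 5) = -4] leading coefficient 4: divide by 4, so div: (x + 3) - 5 = -1.
Step 2. [(x + 3) - 5 = -1] 5 comes off first (add 5) ⇒ sub: x + 3 = 4.
Step 3. [x + 3 = 4] 3 comes off first (subtract 3) ⇒ sub: x = 1.

Answer: x ∈ {1}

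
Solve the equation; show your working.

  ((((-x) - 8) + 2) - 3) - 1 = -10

Step 1. [((((-x) - 8) + 2) - 3) - 1 = -10] add 1: x sits inside (… - 1), so sub: (((-x) - 8) + 2) - 3 = -9.
Step 2. [(((-x) - 8) + 2) - 3 = -9] peel the -3: add 3 from each side. So sub: ((-x) - 8) + 2 = -6.
Step 3. [((-x) - 8) + 2 = -6] +2 is outermost — subtract 2 both sides. So sub: (-x) - 8 = -8.
Step 4. [(-x) - 8 = -8] the outer -8 inverts by adding 8 ⇒ sub: -x = 0.
Step 5. [-x = 0] leading − — multiply by −1. So neg: x = 0.

Answer: x ∈ {0}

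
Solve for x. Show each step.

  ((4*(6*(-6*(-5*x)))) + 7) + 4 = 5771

Step 1. [((4*(6*(-6*(-5*x)))) + 7) + 4 = 5771] peel the +4: subtract 4 from each side ⇒ sub: (4*(6*(-6*(-5*x)))) + 7 = 5767.
Step 2. [(4*(6*(-6*(-5*x)))) + 7 = 5767] subtract 7: x sits inside (… + 7), so sub: 4*(6*(-6*(-5*x))) = 5760.
Step 3. [4*(6*(-6*(-5*x))) = 5760] 4·(inner) — divide through by 4 ⇒ div: 6*(-6*(-5*x)) = 1440.
Step 4. [6*(-6*(-5*x)) = 1440] leading coefficient 6: divide by 6 ⇒ div: -6*(-5*x) = 240.
Step 5. [-6*(-5*x) = 240] -6 out front; divide by -6 ⇒ div: -5*x = -40.
Step 6. [-5*x = -40] divide by the outer -5. So div: x = 8.

Answer: x ∈ {8}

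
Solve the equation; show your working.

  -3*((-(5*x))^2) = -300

Step 1. [-3*((-(5*x))^2) = -300] LHS = -3·(…); ÷-3 both sides. So div: (-(5*x))^2 = 100.
Step 2. [(-(5*x))^2 = 100] LHS squared, RHS 100 ≥ 0: apply √ (±). So sqrt: -(5*x) = 10 or -10.
Step 3. [-(5*x) = 10 or -10] LHS negated; negate both sides ⇒ neg: 5*x = -10 or 10.
Step 4. [5*x = -10 or 10] LHS = 5·(…); ÷5 both sides. So div: x = -2 or 2.

Answer: x ∈ {-2, 2}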